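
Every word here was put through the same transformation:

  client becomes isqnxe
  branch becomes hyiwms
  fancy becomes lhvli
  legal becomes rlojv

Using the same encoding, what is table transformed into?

zhjuo

The shift increases by 1 at each position, starting from +6: 6, 7, 8, ….
Applying it to table: t+6=z, a+7=h, b+8=j, l+9=u, e+10=o.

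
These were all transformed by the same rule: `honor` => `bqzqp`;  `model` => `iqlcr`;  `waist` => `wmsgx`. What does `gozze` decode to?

h(7)→b(1) and o(14)→q(16) fit y≡17x+12 (mod 26); the inverse of 17 mod 26 is 23. This is an affine cipher: with a=0,…,z=25, each position x becomes (17x+12) mod 26.
Undoing it on gozze: g(6)→23·(6−12)≡18=s; o(14)→23·(14−12)≡20=u; z(25)→23·(25−12)≡13=n; z(25)→23·(25−12)≡13=n; e(4)→23·(4−12)≡24=y (all mod 26).

sunny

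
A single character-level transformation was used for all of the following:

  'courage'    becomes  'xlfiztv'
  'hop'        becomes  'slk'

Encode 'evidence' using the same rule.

Each letter is replaced by its mirror in the alphabet: a↔z, b↔y, c↔x, and so on (the Atbash cipher).
For evidence: e↔v, v↔e, i↔r, d↔w, e↔v, n↔m, c↔x, e↔v.

verwvmxv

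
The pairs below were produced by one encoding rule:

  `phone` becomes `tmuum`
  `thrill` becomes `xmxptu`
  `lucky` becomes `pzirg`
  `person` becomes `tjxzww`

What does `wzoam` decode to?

In phone: p→t is +4, h→m is +5, o→u is +6, n→u is +7 — the shift increases by 1 each position. Each letter shifts forward by (position + 4), i.e. 4, 5, 6, … — the shift grows by one for each successive letter.
Reversing it on wzoam: w−4=s, z−5=u, o−6=i, a−7=t, m−8=e.

suite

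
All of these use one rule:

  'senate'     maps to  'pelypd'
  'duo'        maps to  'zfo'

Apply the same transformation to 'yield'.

The word is reversed, then every letter is shifted forward by 11.
On yield: reverse → dleiy; then shift: d+11=o, l+11=w, e+11=p, i+11=t, y+11=j.

owptj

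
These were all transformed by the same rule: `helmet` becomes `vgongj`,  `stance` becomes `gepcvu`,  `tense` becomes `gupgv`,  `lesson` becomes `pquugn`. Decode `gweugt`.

The output letters match the input read backwards, each shifted +2: helmet reversed is temleh. Read the word backwards and shift each letter +2.
Undoing it on gweugt: shift back: g−2=e, w−2=u, e−2=c, u−2=s, g−2=e, t−2=r → eucser; then reverse → rescue.

rescue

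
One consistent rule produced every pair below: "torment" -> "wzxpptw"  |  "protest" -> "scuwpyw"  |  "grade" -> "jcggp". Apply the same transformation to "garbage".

Shifts by position in torment: pos 0: t→w (+3), pos 1: o→z (+11), pos 2: r→x (+6), pos 3: m→p (+3), pos 4: e→p (+11), pos 5: n→t (+6) — repeating every 3. The shifts repeat in a cycle of length 3: positions 0,1,… shift by +3, +11, +6, then the pattern repeats.
On garbage: g+3=j, a+11=l, r+6=x, b+3=e, a+11=l, g+6=m, e+3=h.

jlxelmh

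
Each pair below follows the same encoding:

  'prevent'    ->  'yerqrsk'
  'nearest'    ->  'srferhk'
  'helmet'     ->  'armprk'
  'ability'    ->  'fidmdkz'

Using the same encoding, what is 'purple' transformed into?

yneymr

Treating letters as 0–25, the rule is x ↦ 3x + 5 (mod 26).
Applying it to purple: p(15)→3·15+5≡24=y; u(20)→3·20+5≡13=n; r(17)→3·17+5≡4=e; p(15)→3·15+5≡24=y; l(11)→3·11+5≡12=m; e(4)→3·4+5≡17=r (all mod 26).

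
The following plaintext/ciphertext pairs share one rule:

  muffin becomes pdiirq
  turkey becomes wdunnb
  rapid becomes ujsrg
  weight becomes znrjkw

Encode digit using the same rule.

grjrw

The shift depends on letter class: consonant m→p is +3, but vowel u→d is +9. The rule splits by letter class: vowels +9, consonants +3.
For digit: d(cons)+3=g, i(vowel)+9=r, g(cons)+3=j, i(vowel)+9=r, t(cons)+3=w.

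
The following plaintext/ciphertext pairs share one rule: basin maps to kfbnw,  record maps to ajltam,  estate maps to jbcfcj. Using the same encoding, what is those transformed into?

The shift depends on letter class: consonant b→k is +9, but vowel a→f is +5. Two shifts are in play — +5 for a/e/i/o/u, +9 for every other letter.
Applying it to those: t(cons)+9=c, h(cons)+9=q, o(vowel)+5=t, s(cons)+9=b, e(vowel)+5=j.

cqtbj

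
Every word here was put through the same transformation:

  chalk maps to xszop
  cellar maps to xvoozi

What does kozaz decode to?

plaza

Each pair mirrors across the alphabet (c↔x, h↔s, a↔z): positions sum to 25. This is the alphabet-reversal cipher (Atbash): a becomes z, b becomes y, etc.
Undoing it on kozaz: k↔p, o↔l, z↔a, a↔z, z↔a.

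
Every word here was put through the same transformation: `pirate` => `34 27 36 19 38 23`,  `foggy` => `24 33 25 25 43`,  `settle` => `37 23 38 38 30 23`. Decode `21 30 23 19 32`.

p is letter #16 and maps to 34: an offset of 18. Letters become their 1-based position plus 18 (so a→19, b→20, …).
Undoing it on 21 30 23 19 32: 21→(21−18)÷1=3=c, 30→(30−18)÷1=12=l, 23→(23−18)÷1=5=e, 19→(19−18)÷1=1=a, 32→(32−18)÷1=14=n.

clean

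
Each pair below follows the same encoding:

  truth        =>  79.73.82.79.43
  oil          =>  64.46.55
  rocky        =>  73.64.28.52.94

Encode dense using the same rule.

31.34.61.76.34

Each letter becomes 3×(its alphabet position, a=1..z=26) + 19.
For dense: d=4→31, e=5→34, n=14→61, s=19→76, e=5→34.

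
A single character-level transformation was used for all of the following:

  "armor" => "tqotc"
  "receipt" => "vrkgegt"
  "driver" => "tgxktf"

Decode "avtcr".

The output letters match the input read backwards, each shifted +2: armor reversed is romra. Read the word backwards and shift each letter +2.
Decoding avtcr: shift back: a−2=y, v−2=t, t−2=r, c−2=a, r−2=p → ytrap; then reverse → party.

party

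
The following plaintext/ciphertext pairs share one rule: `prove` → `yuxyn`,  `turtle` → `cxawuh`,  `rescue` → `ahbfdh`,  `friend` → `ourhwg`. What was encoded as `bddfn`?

Shifts by position in prove: pos 0: p→y (+9), pos 1: r→u (+3), pos 2: o→x (+9), pos 3: v→y (+3) — repeating every 2. The shifts repeat in a cycle of length 2: positions 0,1,… shift by +9, +3, then the pattern repeats.
Undoing it on bddfn: b−9=s, d−3=a, d−9=u, f−3=c, n−9=e.

sauce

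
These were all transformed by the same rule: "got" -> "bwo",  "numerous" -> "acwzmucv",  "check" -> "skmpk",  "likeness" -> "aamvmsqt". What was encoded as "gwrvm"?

Read the word backwards and shift each letter +8.
Decoding gwrvm: shift back: g−8=y, w−8=o, r−8=j, v−8=n, m−8=e → yojne; then reverse → enjoy.

enjoy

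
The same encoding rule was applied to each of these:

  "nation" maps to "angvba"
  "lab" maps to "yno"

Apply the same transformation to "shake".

Compare letters: n→a is +13, a→n is +13, t→g is +13 — a constant shift. This is a Caesar cipher with shift 13.
On shake: s+13=f, h+13=u, a+13=n, k+13=x, e+13=r.

funxr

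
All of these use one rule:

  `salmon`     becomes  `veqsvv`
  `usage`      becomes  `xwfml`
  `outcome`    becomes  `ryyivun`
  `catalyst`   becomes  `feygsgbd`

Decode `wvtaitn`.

The shift increases by 1 at each position, starting from +3: 3, 4, 5, ….
Undoing it on wvtaitn: w−3=t, v−4=r, t−5=o, a−6=u, i−7=b, t−8=l, n−9=e.

trouble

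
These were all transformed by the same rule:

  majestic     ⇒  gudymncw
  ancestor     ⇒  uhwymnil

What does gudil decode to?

major

Compare letters: m→g is +20, a→u is +20, j→d is +20 — a constant shift. This is a Caesar cipher with shift 20.
Undoing it on gudil: g−20=m, u−20=a, d−20=j, i−20=o, l−20=r.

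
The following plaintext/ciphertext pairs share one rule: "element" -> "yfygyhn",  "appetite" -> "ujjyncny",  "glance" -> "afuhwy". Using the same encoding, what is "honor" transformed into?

bihil

Compare letters: e→y is +20, l→f is +20, e→y is +20 — a constant shift. It's a constant shift of +20 (ROT20).
Applying it to honor: h+20=b, o+20=i, n+20=h, o+20=i, r+20=l.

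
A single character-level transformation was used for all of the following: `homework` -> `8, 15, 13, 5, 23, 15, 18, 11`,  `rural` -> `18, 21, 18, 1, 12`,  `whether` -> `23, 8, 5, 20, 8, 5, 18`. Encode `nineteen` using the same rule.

Letters become their 1-indexed alphabet positions: a=1 … z=26.
On nineteen: n=14→14, i=9→9, n=14→14, e=5→5, t=20→20, e=5→5, e=5→5, n=14→14.

14, 9, 14, 5, 20, 5, 5, 14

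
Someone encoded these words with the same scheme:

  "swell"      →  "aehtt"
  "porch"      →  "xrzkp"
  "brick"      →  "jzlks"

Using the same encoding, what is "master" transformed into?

udabhz

The shift depends on letter class: consonant s→a is +8, but vowel e→h is +3. Two shifts are in play — +3 for a/e/i/o/u, +8 for every other letter.
Applying it to master: m(cons)+8=u, a(vowel)+3=d, s(cons)+8=a, t(cons)+8=b, e(vowel)+3=h, r(cons)+8=z.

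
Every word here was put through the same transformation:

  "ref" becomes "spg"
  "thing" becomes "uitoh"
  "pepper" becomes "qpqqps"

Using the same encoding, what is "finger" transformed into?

Two shifts are in play — +11 for a/e/i/o/u, +1 for every other letter.
Applying it to finger: f(cons)+1=g, i(vowel)+11=t, n(cons)+1=o, g(cons)+1=h, e(vowel)+11=p, r(cons)+1=s.

gtohps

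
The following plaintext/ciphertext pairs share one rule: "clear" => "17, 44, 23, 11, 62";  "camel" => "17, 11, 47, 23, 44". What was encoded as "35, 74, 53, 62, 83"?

ivory

c(#3)→17 and l(#12)→44: differences scale by 3, so n = 3·pos + 8. Each letter becomes 3×(its alphabet position, a=1..z=26) + 8.
Decoding 35, 74, 53, 62, 83: 35→(35−8)÷3=9=i, 74→(74−8)÷3=22=v, 53→(53−8)÷3=15=o, 62→(62−8)÷3=18=r, 83→(83−8)÷3=25=y.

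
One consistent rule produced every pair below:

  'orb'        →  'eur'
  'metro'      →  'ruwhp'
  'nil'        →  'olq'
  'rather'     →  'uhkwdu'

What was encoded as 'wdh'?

The output letters match the input read backwards, each shifted +3: orb reversed is bro. The word is reversed, then every letter is shifted forward by 3.
Reversing it on wdh: shift back: w−3=t, d−3=a, h−3=e → tae; then reverse → eat.

eat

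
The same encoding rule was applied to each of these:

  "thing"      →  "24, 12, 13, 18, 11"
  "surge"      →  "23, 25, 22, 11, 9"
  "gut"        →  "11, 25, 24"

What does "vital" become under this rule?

26, 13, 24, 5, 16

Letters become their 1-based position plus 4 (so a→5, b→6, …).
On vital: v=22→26, i=9→13, t=20→24, a=1→5, l=12→16.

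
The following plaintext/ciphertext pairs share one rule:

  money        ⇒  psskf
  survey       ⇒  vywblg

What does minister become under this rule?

pmsozbnb

In money: m→p is +3, o→s is +4, n→s is +5, e→k is +6 — the shift increases by 1 each position. Letter i (0-indexed) is shifted by i+3, so successive shifts are 3, 4, 5, ….
On minister: m+3=p, i+4=m, n+5=s, i+6=o, s+7=z, t+8=b, e+9=n, r+10=b.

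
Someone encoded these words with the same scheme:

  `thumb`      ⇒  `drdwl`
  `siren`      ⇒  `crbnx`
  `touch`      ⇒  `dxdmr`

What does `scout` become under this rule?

Vowels shift forward by 9 and consonants shift forward by 10.
For scout: s(cons)+10=c, c(cons)+10=m, o(vowel)+9=x, u(vowel)+9=d, t(cons)+10=d.

cmxdd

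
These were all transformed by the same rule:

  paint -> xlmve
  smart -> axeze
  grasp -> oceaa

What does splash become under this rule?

Shifts by position in paint: pos 0: p→x (+8), pos 1: a→l (+11), pos 2: i→m (+4), pos 3: n→v (+8), pos 4: t→e (+11) — repeating every 3. It's a Vigenère-style cipher with numeric key [8,11,4]: position i shifts by key[i mod 3].
On splash: s+8=a, p+11=a, l+4=p, a+8=i, s+11=d, h+4=l.

aapidl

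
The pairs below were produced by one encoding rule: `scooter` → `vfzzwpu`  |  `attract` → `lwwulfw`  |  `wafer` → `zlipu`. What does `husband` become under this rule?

kfvelqg

The shift depends on letter class: consonant s→v is +3, but vowel o→z is +11. Two shifts are in play — +11 for a/e/i/o/u, +3 for every other letter.
On husband: h(cons)+3=k, u(vowel)+11=f, s(cons)+3=v, b(cons)+3=e, a(vowel)+11=l, n(cons)+3=q, d(cons)+3=g.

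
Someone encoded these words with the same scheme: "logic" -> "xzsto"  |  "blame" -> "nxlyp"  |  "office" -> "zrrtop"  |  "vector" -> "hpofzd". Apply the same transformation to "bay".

The shift depends on letter class: consonant l→x is +12, but vowel o→z is +11. The rule splits by letter class: vowels +11, consonants +12.
Applying it to bay: b(cons)+12=n, a(vowel)+11=l, y(cons)+12=k.

nlk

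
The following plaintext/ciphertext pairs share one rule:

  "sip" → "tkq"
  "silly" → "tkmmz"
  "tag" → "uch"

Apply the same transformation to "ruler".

swmgs

The shift depends on letter class: consonant s→t is +1, but vowel i→k is +2. Vowels shift forward by 2 and consonants shift forward by 1.
Applying it to ruler: r(cons)+1=s, u(vowel)+2=w, l(cons)+1=m, e(vowel)+2=g, r(cons)+1=s.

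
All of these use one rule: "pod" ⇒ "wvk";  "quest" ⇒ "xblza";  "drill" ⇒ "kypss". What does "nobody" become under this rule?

uvivkf

Compare letters: p→w is +7, o→v is +7, d→k is +7 — a constant shift. Each letter is shifted forward by 7 in the alphabet (a Caesar shift of +7).
For nobody: n+7=u, o+7=v, b+7=i, o+7=v, d+7=k, y+7=f.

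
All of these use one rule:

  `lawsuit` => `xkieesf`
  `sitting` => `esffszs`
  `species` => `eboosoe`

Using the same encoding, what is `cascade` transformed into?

okeokpo

The shift depends on letter class: consonant l→x is +12, but vowel a→k is +10. The rule splits by letter class: vowels +10, consonants +12.
For cascade: c(cons)+12=o, a(vowel)+10=k, s(cons)+12=e, c(cons)+12=o, a(vowel)+10=k, d(cons)+12=p, e(vowel)+10=o.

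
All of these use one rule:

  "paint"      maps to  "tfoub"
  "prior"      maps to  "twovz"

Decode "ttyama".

In paint: p→t is +4, a→f is +5, i→o is +6, n→u is +7 — the shift increases by 1 each position. Letter i (0-indexed) is shifted by i+4, so successive shifts are 4, 5, 6, ….
Reversing it on ttyama: t−4=p, t−5=o, y−6=s, a−7=t, m−8=e, a−9=r.

poster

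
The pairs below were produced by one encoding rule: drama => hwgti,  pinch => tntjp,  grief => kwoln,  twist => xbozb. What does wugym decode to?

spare

In drama: d→h is +4, r→w is +5, a→g is +6, m→t is +7 — the shift increases by 1 each position. Each letter shifts forward by (position + 4), i.e. 4, 5, 6, … — the shift grows by one for each successive letter.
Decoding wugym: w−4=s, u−5=p, g−6=a, y−7=r, m−8=e.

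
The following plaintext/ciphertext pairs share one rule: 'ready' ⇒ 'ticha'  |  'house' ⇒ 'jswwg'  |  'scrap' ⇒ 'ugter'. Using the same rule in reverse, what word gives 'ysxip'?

Shifts by position in ready: pos 0: r→t (+2), pos 1: e→i (+4), pos 2: a→c (+2), pos 3: d→h (+4) — repeating every 2. The shifts repeat in a cycle of length 2: positions 0,1,… shift by +2, +4, then the pattern repeats.
Reversing it on ysxip: y−2=w, s−4=o, x−2=v, i−4=e, p−2=n.

woven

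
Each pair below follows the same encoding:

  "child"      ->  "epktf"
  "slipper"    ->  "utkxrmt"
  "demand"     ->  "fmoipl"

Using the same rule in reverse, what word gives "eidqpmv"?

Shifts by position in child: pos 0: c→e (+2), pos 1: h→p (+8), pos 2: i→k (+2), pos 3: l→t (+8) — repeating every 2. A repeating key of period 2 is used — shifts +2, +8 over and over.
Reversing it on eidqpmv: e−2=c, i−8=a, d−2=b, q−8=i, p−2=n, m−8=e, v−2=t.

cabinet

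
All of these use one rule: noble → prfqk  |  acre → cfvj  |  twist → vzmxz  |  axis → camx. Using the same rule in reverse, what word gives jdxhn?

In noble: n→p is +2, o→r is +3, b→f is +4, l→q is +5 — the shift increases by 1 each position. Letter i (0-indexed) is shifted by i+2, so successive shifts are 2, 3, 4, ….
Reversing it on jdxhn: j−2=h, d−3=a, x−4=t, h−5=c, n−6=h.

hatch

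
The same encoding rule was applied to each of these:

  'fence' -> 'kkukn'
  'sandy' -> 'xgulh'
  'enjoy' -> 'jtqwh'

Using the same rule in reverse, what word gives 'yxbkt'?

truck

In fence: f→k is +5, e→k is +6, n→u is +7, c→k is +8 — the shift increases by 1 each position. Letter i (0-indexed) is shifted by i+5, so successive shifts are 5, 6, 7, ….
Decoding yxbkt: y−5=t, x−6=r, b−7=u, k−8=c, t−9=k.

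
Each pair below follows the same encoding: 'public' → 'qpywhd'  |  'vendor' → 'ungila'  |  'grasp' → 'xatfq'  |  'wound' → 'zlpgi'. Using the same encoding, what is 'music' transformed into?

p(15)→q(16) and u(20)→p(15) fit y≡5x+19 (mod 26); the inverse of 5 mod 26 is 21. This is an affine cipher: with a=0,…,z=25, each position x becomes (5x+19) mod 26.
On music: m(12)→5·12+19≡1=b; u(20)→5·20+19≡15=p; s(18)→5·18+19≡5=f; i(8)→5·8+19≡7=h; c(2)→5·2+19≡3=d (all mod 26).

bpfhd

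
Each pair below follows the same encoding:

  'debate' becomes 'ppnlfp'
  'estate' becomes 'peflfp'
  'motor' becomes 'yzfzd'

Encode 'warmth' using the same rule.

ildyft

Two shifts are in play — +11 for a/e/i/o/u, +12 for every other letter.
Applying it to warmth: w(cons)+12=i, a(vowel)+11=l, r(cons)+12=d, m(cons)+12=y, t(cons)+12=f, h(cons)+12=t.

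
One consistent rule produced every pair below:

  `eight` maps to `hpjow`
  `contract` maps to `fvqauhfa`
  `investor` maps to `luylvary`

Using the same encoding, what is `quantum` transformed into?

tbduwbp

A repeating key of period 2 is used — shifts +3, +7 over and over.
For quantum: q+3=t, u+7=b, a+3=d, n+7=u, t+3=w, u+7=b, m+3=p.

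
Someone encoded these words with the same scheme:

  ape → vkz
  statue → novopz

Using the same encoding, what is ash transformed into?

vnc

Compare letters: a→v is +21, p→k is +21, e→z is +21 — a constant shift. This is a Caesar cipher with shift 21.
Applying it to ash: a+21=v, s+21=n, h+21=c.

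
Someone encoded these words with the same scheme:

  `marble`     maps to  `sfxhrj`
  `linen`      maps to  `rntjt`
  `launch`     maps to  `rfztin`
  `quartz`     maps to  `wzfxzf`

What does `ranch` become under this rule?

Two shifts are in play — +5 for a/e/i/o/u, +6 for every other letter.
For ranch: r(cons)+6=x, a(vowel)+5=f, n(cons)+6=t, c(cons)+6=i, h(cons)+6=n.

xftin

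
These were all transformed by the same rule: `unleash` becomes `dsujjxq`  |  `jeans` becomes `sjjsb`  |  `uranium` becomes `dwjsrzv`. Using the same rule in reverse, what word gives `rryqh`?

imply

The shifts repeat in a cycle of length 2: positions 0,1,… shift by +9, +5, then the pattern repeats.
Undoing it on rryqh: r−9=i, r−5=m, y−9=p, q−5=l, h−9=y.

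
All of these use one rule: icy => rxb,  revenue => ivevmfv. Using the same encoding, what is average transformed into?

Letters are reflected about the middle of the alphabet (position → 25−position): Atbash.
On average: a↔z, v↔e, e↔v, r↔i, a↔z, g↔t, e↔v.

zeviztv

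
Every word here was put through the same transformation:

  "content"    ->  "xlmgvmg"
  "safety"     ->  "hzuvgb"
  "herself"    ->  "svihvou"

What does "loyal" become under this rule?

olbzo

Each pair mirrors across the alphabet (c↔x, o↔l, n↔m): positions sum to 25. This is the alphabet-reversal cipher (Atbash): a becomes z, b becomes y, etc.
Applying it to loyal: l↔o, o↔l, y↔b, a↔z, l↔o.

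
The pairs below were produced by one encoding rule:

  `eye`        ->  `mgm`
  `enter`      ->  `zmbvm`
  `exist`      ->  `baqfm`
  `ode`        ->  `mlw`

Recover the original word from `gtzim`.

early

The output letters match the input read backwards, each shifted +8: eye reversed is eye. Two steps: reverse the string, then apply a Caesar shift of +8.
Reversing it on gtzim: shift back: g−8=y, t−8=l, z−8=r, i−8=a, m−8=e → ylrae; then reverse → early.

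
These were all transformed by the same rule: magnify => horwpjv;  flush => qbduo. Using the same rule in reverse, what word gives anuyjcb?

The output letters match the input read backwards, each shifted +9: magnify reversed is yfingam. Two steps: reverse the string, then apply a Caesar shift of +9.
Undoing it on anuyjcb: shift back: a−9=r, n−9=e, u−9=l, y−9=p, j−9=a, c−9=t, b−9=s → relpats; then reverse → stapler.

stapler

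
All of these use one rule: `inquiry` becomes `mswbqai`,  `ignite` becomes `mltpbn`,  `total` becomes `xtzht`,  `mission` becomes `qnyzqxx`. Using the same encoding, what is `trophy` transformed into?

In inquiry: i→m is +4, n→s is +5, q→w is +6, u→b is +7 — the shift increases by 1 each position. The shift increases by 1 at each position, starting from +4: 4, 5, 6, ….
For trophy: t+4=x, r+5=w, o+6=u, p+7=w, h+8=p, y+9=h.

xwuwph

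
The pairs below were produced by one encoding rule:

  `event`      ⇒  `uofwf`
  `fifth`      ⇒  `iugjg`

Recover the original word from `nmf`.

elm

The output letters match the input read backwards, each shifted +1: event reversed is tneve. Read the word backwards and shift each letter +1.
Reversing it on nmf: shift back: n−1=m, m−1=l, f−1=e → mle; then reverse → elm.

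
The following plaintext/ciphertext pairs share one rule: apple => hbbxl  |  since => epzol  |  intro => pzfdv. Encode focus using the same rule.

rvobe

Vowels shift forward by 7 and consonants shift forward by 12.
Applying it to focus: f(cons)+12=r, o(vowel)+7=v, c(cons)+12=o, u(vowel)+7=b, s(cons)+12=e.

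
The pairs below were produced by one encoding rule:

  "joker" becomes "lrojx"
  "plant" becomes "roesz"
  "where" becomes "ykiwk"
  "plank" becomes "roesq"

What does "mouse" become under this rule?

oryxk

In joker: j→l is +2, o→r is +3, k→o is +4, e→j is +5 — the shift increases by 1 each position. The shift increases by 1 at each position, starting from +2: 2, 3, 4, ….
Applying it to mouse: m+2=o, o+3=r, u+4=y, s+5=x, e+6=k.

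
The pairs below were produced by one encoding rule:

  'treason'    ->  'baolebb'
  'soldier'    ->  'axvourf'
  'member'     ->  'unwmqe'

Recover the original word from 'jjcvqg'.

basket

In treason: t→b is +8, r→a is +9, e→o is +10, a→l is +11 — the shift increases by 1 each position. Letter i (0-indexed) is shifted by i+8, so successive shifts are 8, 9, 10, ….
Undoing it on jjcvqg: j−8=b, j−9=a, c−10=s, v−11=k, q−12=e, g−13=t.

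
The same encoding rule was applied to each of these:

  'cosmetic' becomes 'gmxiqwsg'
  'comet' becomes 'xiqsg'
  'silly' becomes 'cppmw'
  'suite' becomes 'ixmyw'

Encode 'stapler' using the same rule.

viptexw

The output letters match the input read backwards, each shifted +4: cosmetic reversed is citemsoc. The word is reversed, then every letter is shifted forward by 4.
For stapler: reverse → relpats; then shift: r+4=v, e+4=i, l+4=p, p+4=t, a+4=e, t+4=x, s+4=w.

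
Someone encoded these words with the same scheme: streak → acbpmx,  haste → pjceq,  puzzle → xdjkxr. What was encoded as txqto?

logic

In streak: s→a is +8, t→c is +9, r→b is +10, e→p is +11 — the shift increases by 1 each position. Each letter shifts forward by (position + 8), i.e. 8, 9, 10, … — the shift grows by one for each successive letter.
Undoing it on txqto: t−8=l, x−9=o, q−10=g, t−11=i, o−12=c.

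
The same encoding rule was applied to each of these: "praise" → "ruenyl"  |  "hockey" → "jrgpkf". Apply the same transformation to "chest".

The shift increases by 1 at each position, starting from +2: 2, 3, 4, ….
For chest: c+2=e, h+3=k, e+4=i, s+5=x, t+6=z.

ekixz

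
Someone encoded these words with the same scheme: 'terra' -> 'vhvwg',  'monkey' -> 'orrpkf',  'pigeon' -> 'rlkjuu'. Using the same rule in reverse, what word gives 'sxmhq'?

quick

In terra: t→v is +2, e→h is +3, r→v is +4, r→w is +5 — the shift increases by 1 each position. Each letter shifts forward by (position + 2), i.e. 2, 3, 4, … — the shift grows by one for each successive letter.
Undoing it on sxmhq: s−2=q, x−3=u, m−4=i, h−5=c, q−6=k.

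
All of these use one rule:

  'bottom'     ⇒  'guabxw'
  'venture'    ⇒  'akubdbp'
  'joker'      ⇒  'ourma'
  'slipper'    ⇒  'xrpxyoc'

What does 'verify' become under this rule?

In bottom: b→g is +5, o→u is +6, t→a is +7, t→b is +8 — the shift increases by 1 each position. Each letter shifts forward by (position + 5), i.e. 5, 6, 7, … — the shift grows by one for each successive letter.
Applying it to verify: v+5=a, e+6=k, r+7=y, i+8=q, f+9=o, y+10=i.

akyqoi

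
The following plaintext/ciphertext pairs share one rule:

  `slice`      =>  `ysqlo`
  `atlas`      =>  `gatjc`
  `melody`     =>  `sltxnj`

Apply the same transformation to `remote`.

xluxdp

In slice: s→y is +6, l→s is +7, i→q is +8, c→l is +9 — the shift increases by 1 each position. The shift increases by 1 at each position, starting from +6: 6, 7, 8, ….
Applying it to remote: r+6=x, e+7=l, m+8=u, o+9=x, t+10=d, e+11=p.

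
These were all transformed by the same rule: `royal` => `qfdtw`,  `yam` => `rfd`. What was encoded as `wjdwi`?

Read the word backwards and shift each letter +5.
Decoding wjdwi: shift back: w−5=r, j−5=e, d−5=y, w−5=r, i−5=d → reyrd; then reverse → dryer.

dryer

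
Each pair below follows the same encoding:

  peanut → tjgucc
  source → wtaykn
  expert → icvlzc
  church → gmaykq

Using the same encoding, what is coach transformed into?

gtgjp

In peanut: p→t is +4, e→j is +5, a→g is +6, n→u is +7 — the shift increases by 1 each position. The shift increases by 1 at each position, starting from +4: 4, 5, 6, ….
For coach: c+4=g, o+5=t, a+6=g, c+7=j, h+8=p.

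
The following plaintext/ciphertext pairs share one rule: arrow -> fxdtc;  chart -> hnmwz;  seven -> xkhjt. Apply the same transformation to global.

lraggx

Shifts by position in arrow: pos 0: a→f (+5), pos 1: r→x (+6), pos 2: r→d (+12), pos 3: o→t (+5), pos 4: w→c (+6) — repeating every 3. It's a Vigenère-style cipher with numeric key [5,6,12]: position i shifts by key[i mod 3].
For global: g+5=l, l+6=r, o+12=a, b+5=g, a+6=g, l+12=x.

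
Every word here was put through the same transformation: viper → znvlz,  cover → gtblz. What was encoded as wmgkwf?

In viper: v→z is +4, i→n is +5, p→v is +6, e→l is +7 — the shift increases by 1 each position. The shift increases by 1 at each position, starting from +4: 4, 5, 6, ….
Decoding wmgkwf: w−4=s, m−5=h, g−6=a, k−7=d, w−8=o, f−9=w.

shadow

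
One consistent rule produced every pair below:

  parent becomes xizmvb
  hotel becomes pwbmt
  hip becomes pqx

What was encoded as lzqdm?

Compare letters: p→x is +8, a→i is +8, r→z is +8 — a constant shift. This is a Caesar cipher with shift 8.
Reversing it on lzqdm: l−8=d, z−8=r, q−8=i, d−8=v, m−8=e.

drive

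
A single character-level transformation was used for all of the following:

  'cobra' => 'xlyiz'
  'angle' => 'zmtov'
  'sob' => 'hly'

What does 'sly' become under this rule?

hob

Each pair mirrors across the alphabet (c↔x, o↔l, b↔y): positions sum to 25. Letters are reflected about the middle of the alphabet (position → 25−position): Atbash.
Applying it to sly: s↔h, l↔o, y↔b.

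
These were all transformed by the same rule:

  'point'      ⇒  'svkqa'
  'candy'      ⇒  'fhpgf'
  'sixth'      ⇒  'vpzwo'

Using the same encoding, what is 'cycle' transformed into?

The shifts repeat in a cycle of length 3: positions 0,1,… shift by +3, +7, +2, then the pattern repeats.
For cycle: c+3=f, y+7=f, c+2=e, l+3=o, e+7=l.

ffeol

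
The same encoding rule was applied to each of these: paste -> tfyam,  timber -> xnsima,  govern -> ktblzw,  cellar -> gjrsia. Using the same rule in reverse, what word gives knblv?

given

In paste: p→t is +4, a→f is +5, s→y is +6, t→a is +7 — the shift increases by 1 each position. The shift increases by 1 at each position, starting from +4: 4, 5, 6, ….
Undoing it on knblv: k−4=g, n−5=i, b−6=v, l−7=e, v−8=n.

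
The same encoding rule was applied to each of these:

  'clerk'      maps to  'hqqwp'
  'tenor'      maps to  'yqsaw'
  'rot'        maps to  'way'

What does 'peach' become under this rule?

The shift depends on letter class: consonant c→h is +5, but vowel e→q is +12. Vowels shift forward by 12 and consonants shift forward by 5.
For peach: p(cons)+5=u, e(vowel)+12=q, a(vowel)+12=m, c(cons)+5=h, h(cons)+5=m.

uqmhm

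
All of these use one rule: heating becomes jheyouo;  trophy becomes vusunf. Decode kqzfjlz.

invader

In heating: h→j is +2, e→h is +3, a→e is +4, t→y is +5 — the shift increases by 1 each position. Each letter shifts forward by (position + 2), i.e. 2, 3, 4, … — the shift grows by one for each successive letter.
Reversing it on kqzfjlz: k−2=i, q−3=n, z−4=v, f−5=a, j−6=d, l−7=e, z−8=r.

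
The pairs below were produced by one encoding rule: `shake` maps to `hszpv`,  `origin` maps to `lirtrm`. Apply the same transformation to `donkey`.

wlmpvb

This is the alphabet-reversal cipher (Atbash): a becomes z, b becomes y, etc.
Applying it to donkey: d↔w, o↔l, n↔m, k↔p, e↔v, y↔b.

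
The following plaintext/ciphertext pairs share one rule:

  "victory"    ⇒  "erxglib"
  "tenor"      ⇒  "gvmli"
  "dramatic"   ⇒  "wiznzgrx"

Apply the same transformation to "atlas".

Each pair mirrors across the alphabet (v↔e, i↔r, c↔x): positions sum to 25. This is the alphabet-reversal cipher (Atbash): a becomes z, b becomes y, etc.
For atlas: a↔z, t↔g, l↔o, a↔z, s↔h.

zgozh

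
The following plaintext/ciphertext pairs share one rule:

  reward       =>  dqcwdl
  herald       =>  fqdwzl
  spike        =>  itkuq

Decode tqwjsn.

r(17)→d(3) and e(4)→q(16) fit y≡5x+22 (mod 26); the inverse of 5 mod 26 is 21. Each letter's alphabet position (a=0..z=25) is mapped through 5·x+22 mod 26 — an affine cipher.
Undoing it on tqwjsn: t(19)→21·(19−22)≡15=p; q(16)→21·(16−22)≡4=e; w(22)→21·(22−22)≡0=a; j(9)→21·(9−22)≡13=n; s(18)→21·(18−22)≡20=u; n(13)→21·(13−22)≡19=t (all mod 26).

peanut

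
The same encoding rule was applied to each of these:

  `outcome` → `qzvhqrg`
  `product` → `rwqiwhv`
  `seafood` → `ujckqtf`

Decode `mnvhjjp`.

Shifts by position in outcome: pos 0: o→q (+2), pos 1: u→z (+5), pos 2: t→v (+2), pos 3: c→h (+5) — repeating every 2. A repeating key of period 2 is used — shifts +2, +5 over and over.
Reversing it on mnvhjjp: m−2=k, n−5=i, v−2=t, h−5=c, j−2=h, j−5=e, p−2=n.

kitchen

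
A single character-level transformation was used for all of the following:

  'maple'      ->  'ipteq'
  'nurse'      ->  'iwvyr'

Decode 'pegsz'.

vocal

The word is reversed, then every letter is shifted forward by 4.
Reversing it on pegsz: shift back: p−4=l, e−4=a, g−4=c, s−4=o, z−4=v → lacov; then reverse → vocal.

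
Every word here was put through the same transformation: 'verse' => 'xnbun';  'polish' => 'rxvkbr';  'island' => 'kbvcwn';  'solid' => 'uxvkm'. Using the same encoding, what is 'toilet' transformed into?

vxsnnd

Shifts by position in verse: pos 0: v→x (+2), pos 1: e→n (+9), pos 2: r→b (+10), pos 3: s→u (+2), pos 4: e→n (+9) — repeating every 3. The shifts repeat in a cycle of length 3: positions 0,1,… shift by +2, +9, +10, then the pattern repeats.
For toilet: t+2=v, o+9=x, i+10=s, l+2=n, e+9=n, t+10=d.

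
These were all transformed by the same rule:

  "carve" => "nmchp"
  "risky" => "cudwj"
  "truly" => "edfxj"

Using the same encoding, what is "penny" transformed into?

aqyzj

The shifts repeat in a cycle of length 2: positions 0,1,… shift by +11, +12, then the pattern repeats.
For penny: p+11=a, e+12=q, n+11=y, n+12=z, y+11=j.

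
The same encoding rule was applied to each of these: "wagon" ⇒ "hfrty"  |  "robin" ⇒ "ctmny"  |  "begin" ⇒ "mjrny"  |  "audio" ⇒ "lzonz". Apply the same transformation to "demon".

ojxty

Shifts by position in wagon: pos 0: w→h (+11), pos 1: a→f (+5), pos 2: g→r (+11), pos 3: o→t (+5) — repeating every 2. The shifts repeat in a cycle of length 2: positions 0,1,… shift by +11, +5, then the pattern repeats.
Applying it to demon: d+11=o, e+5=j, m+11=x, o+5=t, n+11=y.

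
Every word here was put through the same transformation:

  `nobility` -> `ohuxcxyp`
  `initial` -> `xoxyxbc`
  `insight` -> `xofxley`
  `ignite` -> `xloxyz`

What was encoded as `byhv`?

n(13)→o(14) and o(14)→h(7) fit y≡19x+1 (mod 26); the inverse of 19 mod 26 is 11. Each letter's alphabet position (a=0..z=25) is mapped through 19·x+1 mod 26 — an affine cipher.
Decoding byhv: b(1)→11·(1−1)≡0=a; y(24)→11·(24−1)≡19=t; h(7)→11·(7−1)≡14=o; v(21)→11·(21−1)≡12=m (all mod 26).

atom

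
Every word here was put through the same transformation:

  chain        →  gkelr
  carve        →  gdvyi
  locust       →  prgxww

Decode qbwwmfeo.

mystical

A repeating key of period 2 is used — shifts +4, +3 over and over.
Reversing it on qbwwmfeo: q−4=m, b−3=y, w−4=s, w−3=t, m−4=i, f−3=c, e−4=a, o−3=l.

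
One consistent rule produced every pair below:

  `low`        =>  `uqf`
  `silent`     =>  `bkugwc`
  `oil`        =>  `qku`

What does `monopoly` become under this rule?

vqwqyquh

Vowels shift forward by 2 and consonants shift forward by 9.
On monopoly: m(cons)+9=v, o(vowel)+2=q, n(cons)+9=w, o(vowel)+2=q, p(cons)+9=y, o(vowel)+2=q, l(cons)+9=u, y(cons)+9=h.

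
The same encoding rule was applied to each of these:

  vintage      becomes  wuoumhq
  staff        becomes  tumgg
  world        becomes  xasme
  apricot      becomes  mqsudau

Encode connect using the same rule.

Vowels shift forward by 12 and consonants shift forward by 1.
Applying it to connect: c(cons)+1=d, o(vowel)+12=a, n(cons)+1=o, n(cons)+1=o, e(vowel)+12=q, c(cons)+1=d, t(cons)+1=u.

daooqdu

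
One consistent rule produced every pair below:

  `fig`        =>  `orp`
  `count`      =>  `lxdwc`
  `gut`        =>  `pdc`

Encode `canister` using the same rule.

ljwrbcna

Compare letters: f→o is +9, i→r is +9, g→p is +9 — a constant shift. This is a Caesar cipher with shift 9.
Applying it to canister: c+9=l, a+9=j, n+9=w, i+9=r, s+9=b, t+9=c, e+9=n, r+9=a.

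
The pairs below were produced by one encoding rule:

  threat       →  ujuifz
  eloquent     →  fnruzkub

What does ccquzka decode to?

In threat: t→u is +1, h→j is +2, r→u is +3, e→i is +4 — the shift increases by 1 each position. The shift increases by 1 at each position, starting from +1: 1, 2, 3, ….
Decoding ccquzka: c−1=b, c−2=a, q−3=n, u−4=q, z−5=u, k−6=e, a−7=t.

banquet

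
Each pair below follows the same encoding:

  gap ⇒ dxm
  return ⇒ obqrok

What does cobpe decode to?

Every letter moves 23 places later in the alphabet, wrapping around z→a.
Reversing it on cobpe: c−23=f, o−23=r, b−23=e, p−23=s, e−23=h.

fresh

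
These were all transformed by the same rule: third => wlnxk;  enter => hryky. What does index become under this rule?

lrike

Each letter shifts forward by (position + 3), i.e. 3, 4, 5, … — the shift grows by one for each successive letter.
Applying it to index: i+3=l, n+4=r, d+5=i, e+6=k, x+7=e.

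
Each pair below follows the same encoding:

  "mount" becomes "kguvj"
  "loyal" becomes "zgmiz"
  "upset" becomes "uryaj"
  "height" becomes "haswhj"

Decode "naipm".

Treating letters as 0–25, the rule is x ↦ 11x + 8 (mod 26).
Reversing it on naipm: n(13)→19·(13−8)≡17=r; a(0)→19·(0−8)≡4=e; i(8)→19·(8−8)≡0=a; p(15)→19·(15−8)≡3=d; m(12)→19·(12−8)≡24=y (all mod 26).

ready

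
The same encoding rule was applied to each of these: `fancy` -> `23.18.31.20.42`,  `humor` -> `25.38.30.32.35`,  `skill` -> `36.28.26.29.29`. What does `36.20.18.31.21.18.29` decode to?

scandal

f is letter #6 and maps to 23: an offset of 17. The number is (letter's place in the alphabet, a=1) + 17.
Reversing it on 36.20.18.31.21.18.29: 36→(36−17)÷1=19=s, 20→(20−17)÷1=3=c, 18→(18−17)÷1=1=a, 31→(31−17)÷1=14=n, 21→(21−17)÷1=4=d, 18→(18−17)÷1=1=a, 29→(29−17)÷1=12=l.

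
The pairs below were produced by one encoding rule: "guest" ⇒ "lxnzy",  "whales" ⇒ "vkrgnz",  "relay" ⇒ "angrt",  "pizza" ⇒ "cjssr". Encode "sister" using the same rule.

zjzyna

g(6)→l(11) and u(20)→x(23) fit y≡25x+17 (mod 26); the inverse of 25 mod 26 is 25. Each letter's alphabet position (a=0..z=25) is mapped through 25·x+17 mod 26 — an affine cipher.
On sister: s(18)→25·18+17≡25=z; i(8)→25·8+17≡9=j; s(18)→25·18+17≡25=z; t(19)→25·19+17≡24=y; e(4)→25·4+17≡13=n; r(17)→25·17+17≡0=a (all mod 26).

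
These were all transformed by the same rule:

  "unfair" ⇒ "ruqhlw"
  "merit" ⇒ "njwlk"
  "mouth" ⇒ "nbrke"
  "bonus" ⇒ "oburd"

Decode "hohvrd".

This is an affine cipher: with a=0,…,z=25, each position x becomes (7x+7) mod 26.
Reversing it on hohvrd: h(7)→15·(7−7)≡0=a; o(14)→15·(14−7)≡1=b; h(7)→15·(7−7)≡0=a; v(21)→15·(21−7)≡2=c; r(17)→15·(17−7)≡20=u; d(3)→15·(3−7)≡18=s (all mod 26).

abacus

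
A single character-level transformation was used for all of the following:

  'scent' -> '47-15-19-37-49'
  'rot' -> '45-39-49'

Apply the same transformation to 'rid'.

45-27-17

s(#19)→47 and c(#3)→15: differences scale by 2, so n = 2·pos + 9. Each letter becomes 2×(its alphabet position, a=1..z=26) + 9.
Applying it to rid: r=18→45, i=9→27, d=4→17.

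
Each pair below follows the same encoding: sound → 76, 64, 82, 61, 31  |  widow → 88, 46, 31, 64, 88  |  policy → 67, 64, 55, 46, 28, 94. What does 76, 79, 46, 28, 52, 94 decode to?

s(#19)→76 and o(#15)→64: differences scale by 3, so n = 3·pos + 19. With a=1..z=26, the number is 3·pos + 19.
Undoing it on 76, 79, 46, 28, 52, 94: 76→(76−19)÷3=19=s, 79→(79−19)÷3=20=t, 46→(46−19)÷3=9=i, 28→(28−19)÷3=3=c, 52→(52−19)÷3=11=k, 94→(94−19)÷3=25=y.

sticky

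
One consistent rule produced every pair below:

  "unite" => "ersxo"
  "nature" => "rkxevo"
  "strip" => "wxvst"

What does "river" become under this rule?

vszov

The shift depends on letter class: consonant n→r is +4, but vowel u→e is +10. The rule splits by letter class: vowels +10, consonants +4.
For river: r(cons)+4=v, i(vowel)+10=s, v(cons)+4=z, e(vowel)+10=o, r(cons)+4=v.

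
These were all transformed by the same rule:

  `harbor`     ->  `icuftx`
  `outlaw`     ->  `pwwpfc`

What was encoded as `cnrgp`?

block

Letter i (0-indexed) is shifted by i+1, so successive shifts are 1, 2, 3, ….
Undoing it on cnrgp: c−1=b, n−2=l, r−3=o, g−4=c, p−5=k.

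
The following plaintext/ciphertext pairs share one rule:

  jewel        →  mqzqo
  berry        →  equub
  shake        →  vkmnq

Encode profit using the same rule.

suaiuw

The shift depends on letter class: consonant j→m is +3, but vowel e→q is +12. Two shifts are in play — +12 for a/e/i/o/u, +3 for every other letter.
Applying it to profit: p(cons)+3=s, r(cons)+3=u, o(vowel)+12=a, f(cons)+3=i, i(vowel)+12=u, t(cons)+3=w.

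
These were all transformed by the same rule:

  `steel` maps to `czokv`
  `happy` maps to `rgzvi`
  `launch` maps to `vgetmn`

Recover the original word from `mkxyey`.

census

Shifts by position in steel: pos 0: s→c (+10), pos 1: t→z (+6), pos 2: e→o (+10), pos 3: e→k (+6) — repeating every 2. It's a Vigenère-style cipher with numeric key [10,6]: position i shifts by key[i mod 2].
Reversing it on mkxyey: m−10=c, k−6=e, x−10=n, y−6=s, e−10=u, y−6=s.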